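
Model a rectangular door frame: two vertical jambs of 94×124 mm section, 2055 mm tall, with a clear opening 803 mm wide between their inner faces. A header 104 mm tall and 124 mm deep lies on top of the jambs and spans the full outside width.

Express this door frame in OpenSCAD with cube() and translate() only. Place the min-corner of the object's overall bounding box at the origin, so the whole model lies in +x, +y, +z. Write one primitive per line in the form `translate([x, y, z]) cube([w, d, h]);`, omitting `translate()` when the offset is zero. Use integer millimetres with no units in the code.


cube([94, 124, 2055]);
translate([897, 0, 0]) cube([94, 124, 2055]);
translate([0, 0, 2055]) cube([991, 124, 104]);


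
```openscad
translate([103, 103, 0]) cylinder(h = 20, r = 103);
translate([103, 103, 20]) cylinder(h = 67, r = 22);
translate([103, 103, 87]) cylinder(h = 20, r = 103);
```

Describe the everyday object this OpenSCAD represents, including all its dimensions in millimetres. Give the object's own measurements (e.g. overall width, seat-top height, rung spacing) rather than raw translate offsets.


A spool: two coaxial disc flanges of radius 103 mm and thickness 20 mm, joined by a core cylinder of radius 22 mm and height 67 mm. The lower flange rests on z = 0 and the three cylinders share a vertical axis.


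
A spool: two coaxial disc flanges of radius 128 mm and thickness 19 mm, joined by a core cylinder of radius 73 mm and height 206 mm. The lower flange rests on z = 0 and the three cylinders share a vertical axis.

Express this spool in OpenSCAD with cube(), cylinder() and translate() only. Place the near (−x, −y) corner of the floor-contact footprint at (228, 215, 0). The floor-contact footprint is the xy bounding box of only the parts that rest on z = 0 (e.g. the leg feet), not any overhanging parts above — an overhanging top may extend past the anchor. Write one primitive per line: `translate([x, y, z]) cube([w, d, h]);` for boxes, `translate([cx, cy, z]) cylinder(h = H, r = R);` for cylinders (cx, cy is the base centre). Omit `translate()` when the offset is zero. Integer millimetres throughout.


translate([356, 343, 0]) cylinder(h = 19, r = 128);
translate([356, 343, 19]) cylinder(h = 206, r = 73);
translate([356, 343, 225]) cylinder(h = 19, r = 128);


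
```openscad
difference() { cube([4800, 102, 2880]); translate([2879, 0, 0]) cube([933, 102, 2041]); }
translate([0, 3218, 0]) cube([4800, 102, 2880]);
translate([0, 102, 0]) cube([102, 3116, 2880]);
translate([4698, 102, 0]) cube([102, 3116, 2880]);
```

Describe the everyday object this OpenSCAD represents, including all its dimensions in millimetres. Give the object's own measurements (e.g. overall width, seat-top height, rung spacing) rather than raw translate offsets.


A single room: four walls, each 2880 mm tall and 102 mm thick, enclosing an outside footprint 4800×3320 mm (x × y), no floor or roof. The front and back walls (−y and +y sides) run the full x-width; the side walls fit between their inner faces. A door opening 933 mm wide and 2041 mm tall is cut through the front wall from the floor up, its −x edge 2879 mm from the wall's −x end.


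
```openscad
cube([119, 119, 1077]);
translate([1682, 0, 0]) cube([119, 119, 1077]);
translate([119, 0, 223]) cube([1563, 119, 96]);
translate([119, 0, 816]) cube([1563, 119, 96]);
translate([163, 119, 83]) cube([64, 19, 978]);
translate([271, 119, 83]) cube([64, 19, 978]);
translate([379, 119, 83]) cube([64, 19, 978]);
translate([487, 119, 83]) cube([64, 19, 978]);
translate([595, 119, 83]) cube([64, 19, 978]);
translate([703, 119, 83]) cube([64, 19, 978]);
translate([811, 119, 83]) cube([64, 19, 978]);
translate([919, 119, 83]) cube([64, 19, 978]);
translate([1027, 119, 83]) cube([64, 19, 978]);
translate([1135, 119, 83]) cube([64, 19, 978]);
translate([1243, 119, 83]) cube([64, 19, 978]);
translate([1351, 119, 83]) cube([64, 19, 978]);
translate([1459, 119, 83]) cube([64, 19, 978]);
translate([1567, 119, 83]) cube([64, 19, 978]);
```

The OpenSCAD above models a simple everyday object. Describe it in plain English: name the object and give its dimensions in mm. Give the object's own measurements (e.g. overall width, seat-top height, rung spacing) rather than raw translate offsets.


A fence section. Two 119×119 mm posts, 1077 mm tall, stand on the floor with a clear span of 1563 mm between their inner faces. Two horizontal rails of 119×96 mm section span the gap between the posts with their undersides at z = 223 mm and z = 816 mm, flush with the posts' −y face. 14 pickets, each 64 mm wide, 19 mm thick and 978 mm tall, are fixed to the +y face of the rails with their bottoms at z = 83 mm, spaced across the span with a 44 mm gap after the −x post and between neighbouring pickets, with 51 mm left before the +x post.


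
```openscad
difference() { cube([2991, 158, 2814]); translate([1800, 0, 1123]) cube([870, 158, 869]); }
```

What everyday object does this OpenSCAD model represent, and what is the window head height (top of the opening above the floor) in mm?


A wall with a window opening. The window head height is 1992 mm.

A wall with a rectangular opening subtracted — a window. Sill at z = 1123, opening 869 mm tall, so the head is at 1123 + 869 = 1992 mm.


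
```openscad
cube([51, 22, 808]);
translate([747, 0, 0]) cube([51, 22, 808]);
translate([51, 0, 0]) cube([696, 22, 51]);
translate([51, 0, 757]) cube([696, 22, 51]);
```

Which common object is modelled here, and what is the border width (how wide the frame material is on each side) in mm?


A picture frame. The border width is 51 mm.

Four thin pieces enclosing a rectangular opening — a picture frame. The two full-height stiles are 808 mm tall; the top rail sits at z = 757 and is 51 mm tall, so the border above the opening is 808 − 757 = 51 mm, matching the stile x-width.


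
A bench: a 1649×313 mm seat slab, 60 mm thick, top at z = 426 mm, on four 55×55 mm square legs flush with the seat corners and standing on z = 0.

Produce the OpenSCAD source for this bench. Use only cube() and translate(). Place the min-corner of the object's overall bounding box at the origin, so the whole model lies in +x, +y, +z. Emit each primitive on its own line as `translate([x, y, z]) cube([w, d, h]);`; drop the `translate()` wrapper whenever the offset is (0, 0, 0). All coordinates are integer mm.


// leg_h = 426 − 60 = 366
translate([0, 0, 366]) cube([1649, 313, 60]);
cube([55, 55, 366]);
translate([0, 258, 0]) cube([55, 55, 366]);
translate([1594, 0, 0]) cube([55, 55, 366]);
translate([1594, 258, 0]) cube([55, 55, 366]);


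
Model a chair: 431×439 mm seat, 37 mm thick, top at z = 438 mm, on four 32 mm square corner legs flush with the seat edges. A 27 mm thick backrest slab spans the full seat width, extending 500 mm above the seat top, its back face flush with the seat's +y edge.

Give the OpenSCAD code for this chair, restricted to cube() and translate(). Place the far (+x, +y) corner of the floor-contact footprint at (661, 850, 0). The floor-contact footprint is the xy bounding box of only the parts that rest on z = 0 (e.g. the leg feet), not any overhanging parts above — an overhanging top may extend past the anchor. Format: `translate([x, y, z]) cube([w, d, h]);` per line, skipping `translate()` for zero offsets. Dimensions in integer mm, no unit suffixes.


translate([230, 411, 401]) cube([431, 439, 37]);
translate([230, 411, 0]) cube([32, 32, 401]);
translate([629, 411, 0]) cube([32, 32, 401]);
translate([230, 818, 0]) cube([32, 32, 401]);
translate([629, 818, 0]) cube([32, 32, 401]);
translate([230, 823, 438]) cube([431, 27, 500]);


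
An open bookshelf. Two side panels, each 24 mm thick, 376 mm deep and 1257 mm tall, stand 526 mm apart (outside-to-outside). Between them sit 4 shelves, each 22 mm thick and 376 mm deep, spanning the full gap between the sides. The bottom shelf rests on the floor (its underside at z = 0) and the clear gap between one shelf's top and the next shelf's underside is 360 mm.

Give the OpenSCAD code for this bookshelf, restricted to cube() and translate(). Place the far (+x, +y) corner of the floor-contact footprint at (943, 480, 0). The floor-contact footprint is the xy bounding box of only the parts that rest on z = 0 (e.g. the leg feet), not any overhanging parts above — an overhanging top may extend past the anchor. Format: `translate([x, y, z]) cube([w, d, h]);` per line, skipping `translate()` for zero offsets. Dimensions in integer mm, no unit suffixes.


translate([417, 104, 0]) cube([24, 376, 1257]);
translate([919, 104, 0]) cube([24, 376, 1257]);
translate([441, 104, 0]) cube([478, 376, 22]);
translate([441, 104, 382]) cube([478, 376, 22]);
translate([441, 104, 764]) cube([478, 376, 22]);
translate([441, 104, 1146]) cube([478, 376, 22]);


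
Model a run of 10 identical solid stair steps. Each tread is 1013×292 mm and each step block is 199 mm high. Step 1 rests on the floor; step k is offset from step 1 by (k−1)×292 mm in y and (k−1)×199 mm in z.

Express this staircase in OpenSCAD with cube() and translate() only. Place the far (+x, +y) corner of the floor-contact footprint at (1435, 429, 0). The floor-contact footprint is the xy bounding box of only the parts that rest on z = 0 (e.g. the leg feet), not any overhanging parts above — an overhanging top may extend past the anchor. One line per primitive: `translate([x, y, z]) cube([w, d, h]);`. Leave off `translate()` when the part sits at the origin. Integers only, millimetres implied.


translate([422, 137, 0]) cube([1013, 292, 199]);
translate([422, 429, 199]) cube([1013, 292, 199]);
translate([422, 721, 398]) cube([1013, 292, 199]);
translate([422, 1013, 597]) cube([1013, 292, 199]);
translate([422, 1305, 796]) cube([1013, 292, 199]);
translate([422, 1597, 995]) cube([1013, 292, 199]);
translate([422, 1889, 1194]) cube([1013, 292, 199]);
translate([422, 2181, 1393]) cube([1013, 292, 199]);
translate([422, 2473, 1592]) cube([1013, 292, 199]);
translate([422, 2765, 1791]) cube([1013, 292, 199]);


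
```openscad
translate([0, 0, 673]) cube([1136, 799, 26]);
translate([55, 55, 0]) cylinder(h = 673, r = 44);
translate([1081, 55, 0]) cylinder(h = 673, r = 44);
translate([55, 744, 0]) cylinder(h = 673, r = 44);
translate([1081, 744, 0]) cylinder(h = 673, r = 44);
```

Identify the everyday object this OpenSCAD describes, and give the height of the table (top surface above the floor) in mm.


A table. The table height is 699 mm.

A 1136×799×26 slab sits at z = 673 on four Ø88 mm round legs — a table. The top surface is at 673 + 26 = 699 mm.


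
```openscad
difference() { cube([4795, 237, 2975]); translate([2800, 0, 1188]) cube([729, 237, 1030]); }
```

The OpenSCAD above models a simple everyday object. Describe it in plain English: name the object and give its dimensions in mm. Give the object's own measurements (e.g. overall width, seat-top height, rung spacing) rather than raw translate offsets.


A wall 4795 mm long (x), 237 mm thick (y), 2975 mm tall, with a rectangular window opening cut through it. The opening is 729 mm wide and 1030 mm tall; its sill is at z = 1188 mm and its near (−x) edge is 2800 mm from the wall's −x end. The opening passes through the full wall thickness.


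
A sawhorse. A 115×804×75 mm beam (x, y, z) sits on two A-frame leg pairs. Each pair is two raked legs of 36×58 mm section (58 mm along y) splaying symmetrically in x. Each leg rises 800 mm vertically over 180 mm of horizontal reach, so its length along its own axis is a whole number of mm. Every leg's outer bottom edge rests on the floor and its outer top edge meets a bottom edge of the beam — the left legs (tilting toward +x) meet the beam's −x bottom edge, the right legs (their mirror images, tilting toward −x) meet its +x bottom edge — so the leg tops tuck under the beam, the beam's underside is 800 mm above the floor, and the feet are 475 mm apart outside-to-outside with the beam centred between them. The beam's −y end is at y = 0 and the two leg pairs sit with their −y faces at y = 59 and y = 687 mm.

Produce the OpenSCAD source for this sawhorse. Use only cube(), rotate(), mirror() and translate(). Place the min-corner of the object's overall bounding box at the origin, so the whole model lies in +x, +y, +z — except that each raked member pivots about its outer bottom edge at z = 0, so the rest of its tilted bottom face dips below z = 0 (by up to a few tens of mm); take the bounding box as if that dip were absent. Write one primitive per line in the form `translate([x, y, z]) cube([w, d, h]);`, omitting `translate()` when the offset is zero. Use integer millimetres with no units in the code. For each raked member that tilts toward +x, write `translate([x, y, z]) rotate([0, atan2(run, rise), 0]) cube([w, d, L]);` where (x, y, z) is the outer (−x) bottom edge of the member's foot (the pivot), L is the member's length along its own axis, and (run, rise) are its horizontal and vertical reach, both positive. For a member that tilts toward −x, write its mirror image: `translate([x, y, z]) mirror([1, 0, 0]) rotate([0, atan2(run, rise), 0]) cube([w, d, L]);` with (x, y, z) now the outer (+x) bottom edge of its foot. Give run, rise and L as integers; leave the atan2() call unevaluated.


translate([180, 0, 800]) cube([115, 804, 75]);
translate([0, 59, 0]) rotate([0, atan2(180, 800), 0]) cube([36, 58, 820]);
translate([475, 59, 0]) mirror([1, 0, 0]) rotate([0, atan2(180, 800), 0]) cube([36, 58, 820]);
translate([0, 687, 0]) rotate([0, atan2(180, 800), 0]) cube([36, 58, 820]);
translate([475, 687, 0]) mirror([1, 0, 0]) rotate([0, atan2(180, 800), 0]) cube([36, 58, 820]);


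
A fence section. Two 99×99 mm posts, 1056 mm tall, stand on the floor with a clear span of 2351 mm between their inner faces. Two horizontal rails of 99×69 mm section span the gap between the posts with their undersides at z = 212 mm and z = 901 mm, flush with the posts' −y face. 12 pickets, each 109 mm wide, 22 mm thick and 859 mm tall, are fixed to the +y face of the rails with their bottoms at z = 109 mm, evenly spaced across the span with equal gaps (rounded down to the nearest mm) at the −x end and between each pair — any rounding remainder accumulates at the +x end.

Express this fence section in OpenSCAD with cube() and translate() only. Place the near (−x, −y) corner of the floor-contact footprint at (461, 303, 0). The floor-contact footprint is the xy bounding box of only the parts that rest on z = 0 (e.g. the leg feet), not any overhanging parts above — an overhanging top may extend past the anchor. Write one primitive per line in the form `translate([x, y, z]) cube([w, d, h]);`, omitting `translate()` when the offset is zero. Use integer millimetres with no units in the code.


translate([461, 303, 0]) cube([99, 99, 1056]);
translate([2911, 303, 0]) cube([99, 99, 1056]);
translate([560, 303, 212]) cube([2351, 99, 69]);
translate([560, 303, 901]) cube([2351, 99, 69]);
translate([640, 402, 109]) cube([109, 22, 859]);
translate([829, 402, 109]) cube([109, 22, 859]);
translate([1018, 402, 109]) cube([109, 22, 859]);
translate([1207, 402, 109]) cube([109, 22, 859]);
translate([1396, 402, 109]) cube([109, 22, 859]);
translate([1585, 402, 109]) cube([109, 22, 859]);
translate([1774, 402, 109]) cube([109, 22, 859]);
translate([1963, 402, 109]) cube([109, 22, 859]);
translate([2152, 402, 109]) cube([109, 22, 859]);
translate([2341, 402, 109]) cube([109, 22, 859]);
translate([2530, 402, 109]) cube([109, 22, 859]);
translate([2719, 402, 109]) cube([109, 22, 859]);


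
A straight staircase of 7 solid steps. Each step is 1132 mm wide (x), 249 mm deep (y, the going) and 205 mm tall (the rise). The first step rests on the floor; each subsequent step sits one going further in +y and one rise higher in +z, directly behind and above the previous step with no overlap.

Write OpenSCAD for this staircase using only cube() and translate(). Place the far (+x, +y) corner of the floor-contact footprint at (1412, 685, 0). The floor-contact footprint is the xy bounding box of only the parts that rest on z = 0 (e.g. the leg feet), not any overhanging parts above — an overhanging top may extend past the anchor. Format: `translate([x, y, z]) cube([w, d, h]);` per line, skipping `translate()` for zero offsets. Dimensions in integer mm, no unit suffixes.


translate([280, 436, 0]) cube([1132, 249, 205]);
translate([280, 685, 205]) cube([1132, 249, 205]);
translate([280, 934, 410]) cube([1132, 249, 205]);
translate([280, 1183, 615]) cube([1132, 249, 205]);
translate([280, 1432, 820]) cube([1132, 249, 205]);
translate([280, 1681, 1025]) cube([1132, 249, 205]);
translate([280, 1930, 1230]) cube([1132, 249, 205]);


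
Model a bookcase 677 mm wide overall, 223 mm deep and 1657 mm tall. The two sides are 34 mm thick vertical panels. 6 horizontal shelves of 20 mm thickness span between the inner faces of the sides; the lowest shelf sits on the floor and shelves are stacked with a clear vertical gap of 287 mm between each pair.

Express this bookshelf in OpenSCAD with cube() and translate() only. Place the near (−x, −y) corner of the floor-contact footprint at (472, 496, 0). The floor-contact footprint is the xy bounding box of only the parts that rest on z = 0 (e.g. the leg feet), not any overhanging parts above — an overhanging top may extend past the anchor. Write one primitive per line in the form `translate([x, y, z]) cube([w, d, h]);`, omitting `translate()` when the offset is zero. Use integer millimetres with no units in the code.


translate([472, 496, 0]) cube([34, 223, 1657]);
translate([1115, 496, 0]) cube([34, 223, 1657]);
translate([506, 496, 0]) cube([609, 223, 20]);
translate([506, 496, 307]) cube([609, 223, 20]);
translate([506, 496, 614]) cube([609, 223, 20]);
translate([506, 496, 921]) cube([609, 223, 20]);
translate([506, 496, 1228]) cube([609, 223, 20]);
translate([506, 496, 1535]) cube([609, 223, 20]);


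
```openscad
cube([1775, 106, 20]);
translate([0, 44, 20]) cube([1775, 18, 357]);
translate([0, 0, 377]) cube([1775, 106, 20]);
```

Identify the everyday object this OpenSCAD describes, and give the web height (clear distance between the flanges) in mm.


An I-beam. The web height is 357 mm.

Two wide flanges with a thin centred web — an I-beam. Overall 397 mm minus two 20 mm flanges gives a web of 397 − 2·20 = 357 mm.


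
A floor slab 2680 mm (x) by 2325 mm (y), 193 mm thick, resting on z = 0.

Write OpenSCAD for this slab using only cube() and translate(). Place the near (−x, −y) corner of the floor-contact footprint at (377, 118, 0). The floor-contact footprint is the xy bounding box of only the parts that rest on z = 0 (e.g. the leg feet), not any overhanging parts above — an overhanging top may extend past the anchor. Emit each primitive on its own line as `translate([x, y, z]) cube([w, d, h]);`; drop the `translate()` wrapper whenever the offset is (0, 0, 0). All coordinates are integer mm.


translate([377, 118, 0]) cube([2680, 2325, 193]);


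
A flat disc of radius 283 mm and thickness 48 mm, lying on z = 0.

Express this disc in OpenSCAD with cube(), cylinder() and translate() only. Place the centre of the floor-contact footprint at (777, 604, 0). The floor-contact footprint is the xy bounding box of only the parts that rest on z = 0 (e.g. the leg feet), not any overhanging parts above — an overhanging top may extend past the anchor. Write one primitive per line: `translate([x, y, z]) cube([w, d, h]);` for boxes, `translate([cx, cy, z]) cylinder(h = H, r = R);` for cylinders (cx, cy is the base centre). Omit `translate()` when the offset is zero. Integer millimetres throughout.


translate([777, 604, 0]) cylinder(h = 48, r = 283);


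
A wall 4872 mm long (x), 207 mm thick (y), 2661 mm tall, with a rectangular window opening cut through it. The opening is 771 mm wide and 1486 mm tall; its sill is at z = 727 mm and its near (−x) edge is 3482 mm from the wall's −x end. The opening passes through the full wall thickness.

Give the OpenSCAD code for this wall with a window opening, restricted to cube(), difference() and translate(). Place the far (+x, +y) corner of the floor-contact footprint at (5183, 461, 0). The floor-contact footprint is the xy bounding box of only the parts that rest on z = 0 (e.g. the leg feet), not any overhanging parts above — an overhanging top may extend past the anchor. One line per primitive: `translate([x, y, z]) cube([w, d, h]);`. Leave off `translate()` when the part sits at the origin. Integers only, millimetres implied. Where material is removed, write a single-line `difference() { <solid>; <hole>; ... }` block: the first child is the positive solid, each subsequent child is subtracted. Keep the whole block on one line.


difference() { translate([311, 254, 0]) cube([4872, 207, 2661]); translate([3793, 254, 727]) cube([771, 207, 1486]); }


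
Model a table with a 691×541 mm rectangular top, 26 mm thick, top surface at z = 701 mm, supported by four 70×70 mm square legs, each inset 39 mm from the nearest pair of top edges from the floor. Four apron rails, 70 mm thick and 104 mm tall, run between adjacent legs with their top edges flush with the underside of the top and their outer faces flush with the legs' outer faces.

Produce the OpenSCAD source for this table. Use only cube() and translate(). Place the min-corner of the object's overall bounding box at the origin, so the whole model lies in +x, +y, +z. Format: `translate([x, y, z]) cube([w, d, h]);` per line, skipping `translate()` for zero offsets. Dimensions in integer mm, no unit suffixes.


translate([0, 0, 675]) cube([691, 541, 26]);
translate([39, 39, 0]) cube([70, 70, 675]);
translate([582, 39, 0]) cube([70, 70, 675]);
translate([39, 432, 0]) cube([70, 70, 675]);
translate([582, 432, 0]) cube([70, 70, 675]);
translate([109, 39, 571]) cube([473, 70, 104]);
translate([109, 432, 571]) cube([473, 70, 104]);
translate([39, 109, 571]) cube([70, 323, 104]);
translate([582, 109, 571]) cube([70, 323, 104]);


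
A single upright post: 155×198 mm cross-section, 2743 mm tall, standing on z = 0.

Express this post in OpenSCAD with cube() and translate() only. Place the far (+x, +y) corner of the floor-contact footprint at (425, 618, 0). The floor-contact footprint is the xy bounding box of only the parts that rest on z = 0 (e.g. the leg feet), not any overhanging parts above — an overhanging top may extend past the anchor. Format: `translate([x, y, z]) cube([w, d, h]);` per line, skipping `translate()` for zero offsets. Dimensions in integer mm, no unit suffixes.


translate([270, 420, 0]) cube([155, 198, 2743]);


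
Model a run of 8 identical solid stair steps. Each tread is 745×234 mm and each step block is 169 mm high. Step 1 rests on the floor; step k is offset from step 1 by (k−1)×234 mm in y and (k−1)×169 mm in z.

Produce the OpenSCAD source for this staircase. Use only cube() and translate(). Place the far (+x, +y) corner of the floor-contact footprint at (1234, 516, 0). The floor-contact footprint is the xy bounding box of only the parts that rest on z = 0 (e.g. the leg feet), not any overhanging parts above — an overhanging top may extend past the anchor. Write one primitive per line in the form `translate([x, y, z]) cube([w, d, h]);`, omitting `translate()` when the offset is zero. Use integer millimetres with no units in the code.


translate([489, 282, 0]) cube([745, 234, 169]);
translate([489, 516, 169]) cube([745, 234, 169]);
translate([489, 750, 338]) cube([745, 234, 169]);
translate([489, 984, 507]) cube([745, 234, 169]);
translate([489, 1218, 676]) cube([745, 234, 169]);
translate([489, 1452, 845]) cube([745, 234, 169]);
translate([489, 1686, 1014]) cube([745, 234, 169]);
translate([489, 1920, 1183]) cube([745, 234, 169]);


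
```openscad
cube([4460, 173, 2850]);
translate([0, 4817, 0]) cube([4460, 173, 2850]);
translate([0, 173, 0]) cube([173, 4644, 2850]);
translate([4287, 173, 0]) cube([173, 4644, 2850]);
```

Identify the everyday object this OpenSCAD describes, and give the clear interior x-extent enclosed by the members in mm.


A house (or room) frame. The interior width is 4114 mm.

Four 2850 mm walls enclosing a rectangle with no floor or roof — a room or house frame. Outside width is 4460 mm and wall thickness is 173 mm, so the interior width is 4460 − 2 × 173 = 4114 mm.


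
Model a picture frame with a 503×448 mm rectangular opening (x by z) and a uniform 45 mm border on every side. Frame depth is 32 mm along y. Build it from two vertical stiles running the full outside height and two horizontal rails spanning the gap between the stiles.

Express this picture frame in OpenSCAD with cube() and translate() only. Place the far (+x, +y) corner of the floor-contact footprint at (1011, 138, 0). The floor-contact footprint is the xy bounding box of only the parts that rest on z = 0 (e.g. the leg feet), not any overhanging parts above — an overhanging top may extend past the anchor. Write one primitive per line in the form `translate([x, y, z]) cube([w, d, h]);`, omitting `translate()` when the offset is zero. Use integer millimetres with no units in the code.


translate([418, 106, 0]) cube([45, 32, 538]);
translate([966, 106, 0]) cube([45, 32, 538]);
translate([463, 106, 0]) cube([503, 32, 45]);
translate([463, 106, 493]) cube([503, 32, 45]);


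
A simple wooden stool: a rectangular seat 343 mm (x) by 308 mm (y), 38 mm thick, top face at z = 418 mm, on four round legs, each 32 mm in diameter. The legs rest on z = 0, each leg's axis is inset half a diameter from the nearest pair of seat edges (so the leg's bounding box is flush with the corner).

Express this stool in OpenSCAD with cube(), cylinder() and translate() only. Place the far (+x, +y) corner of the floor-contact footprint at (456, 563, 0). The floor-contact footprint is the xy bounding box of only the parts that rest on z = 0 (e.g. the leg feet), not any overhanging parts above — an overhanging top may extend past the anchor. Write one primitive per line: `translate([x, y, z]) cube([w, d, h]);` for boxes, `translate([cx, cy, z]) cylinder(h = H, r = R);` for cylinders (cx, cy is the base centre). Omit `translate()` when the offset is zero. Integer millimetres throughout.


// leg_h = 418 - 38 = 380
translate([113, 255, 380]) cube([343, 308, 38]);
translate([129, 271, 0]) cylinder(h = 380, r = 16);
translate([440, 271, 0]) cylinder(h = 380, r = 16);
translate([129, 547, 0]) cylinder(h = 380, r = 16);
translate([440, 547, 0]) cylinder(h = 380, r = 16);


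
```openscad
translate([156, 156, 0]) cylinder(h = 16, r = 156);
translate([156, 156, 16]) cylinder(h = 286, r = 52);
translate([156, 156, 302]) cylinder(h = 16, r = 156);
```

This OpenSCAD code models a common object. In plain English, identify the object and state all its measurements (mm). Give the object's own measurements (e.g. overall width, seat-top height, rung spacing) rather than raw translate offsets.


A spool: two coaxial disc flanges of radius 156 mm and thickness 16 mm, joined by a core cylinder of radius 52 mm and height 286 mm. The lower flange rests on z = 0 and the three cylinders share a vertical axis.


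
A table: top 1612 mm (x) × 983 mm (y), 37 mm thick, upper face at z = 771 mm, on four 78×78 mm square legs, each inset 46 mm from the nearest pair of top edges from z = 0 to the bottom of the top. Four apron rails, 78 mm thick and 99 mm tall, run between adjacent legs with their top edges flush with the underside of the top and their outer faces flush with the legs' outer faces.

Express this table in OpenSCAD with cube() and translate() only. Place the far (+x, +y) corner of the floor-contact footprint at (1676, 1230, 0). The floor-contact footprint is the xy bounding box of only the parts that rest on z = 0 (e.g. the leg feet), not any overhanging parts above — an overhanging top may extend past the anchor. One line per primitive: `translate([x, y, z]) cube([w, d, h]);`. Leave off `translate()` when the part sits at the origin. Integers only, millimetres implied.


translate([110, 293, 734]) cube([1612, 983, 37]);
translate([156, 339, 0]) cube([78, 78, 734]);
translate([1598, 339, 0]) cube([78, 78, 734]);
translate([156, 1152, 0]) cube([78, 78, 734]);
translate([1598, 1152, 0]) cube([78, 78, 734]);
translate([234, 339, 635]) cube([1364, 78, 99]);
translate([234, 1152, 635]) cube([1364, 78, 99]);
translate([156, 417, 635]) cube([78, 735, 99]);
translate([1598, 417, 635]) cube([78, 735, 99]);


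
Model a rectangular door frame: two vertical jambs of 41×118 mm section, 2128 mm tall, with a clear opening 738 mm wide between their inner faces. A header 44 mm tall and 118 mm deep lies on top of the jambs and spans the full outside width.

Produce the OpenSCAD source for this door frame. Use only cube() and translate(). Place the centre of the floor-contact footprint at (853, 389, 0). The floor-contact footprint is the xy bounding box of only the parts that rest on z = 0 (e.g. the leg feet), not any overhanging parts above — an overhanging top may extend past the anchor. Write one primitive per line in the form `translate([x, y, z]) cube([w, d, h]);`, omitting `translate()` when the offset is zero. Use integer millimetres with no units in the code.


translate([443, 330, 0]) cube([41, 118, 2128]);
translate([1222, 330, 0]) cube([41, 118, 2128]);
translate([443, 330, 2128]) cube([820, 118, 44]);


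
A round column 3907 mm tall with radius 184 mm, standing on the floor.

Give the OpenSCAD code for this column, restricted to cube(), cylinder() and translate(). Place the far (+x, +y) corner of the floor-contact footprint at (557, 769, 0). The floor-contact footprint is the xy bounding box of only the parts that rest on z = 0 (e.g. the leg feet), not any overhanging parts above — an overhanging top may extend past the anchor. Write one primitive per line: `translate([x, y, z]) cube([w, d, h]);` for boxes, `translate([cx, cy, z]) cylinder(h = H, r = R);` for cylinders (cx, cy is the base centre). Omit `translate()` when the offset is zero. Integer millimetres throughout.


translate([373, 585, 0]) cylinder(h = 3907, r = 184);


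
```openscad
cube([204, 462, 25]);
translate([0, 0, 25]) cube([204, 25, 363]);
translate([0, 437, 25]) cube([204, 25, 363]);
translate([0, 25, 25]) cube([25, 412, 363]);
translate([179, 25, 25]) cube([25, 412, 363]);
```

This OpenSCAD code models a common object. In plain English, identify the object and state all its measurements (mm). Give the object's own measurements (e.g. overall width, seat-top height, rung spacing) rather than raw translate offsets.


An open-topped rectangular box: outside dimensions 204×462×388 mm, with a uniform wall and base thickness of 25 mm. The base is a full 204×462 slab on the floor; four walls sit on top of the base. The front and back walls (the −y and +y sides) span the full width; the two side walls fit between them.


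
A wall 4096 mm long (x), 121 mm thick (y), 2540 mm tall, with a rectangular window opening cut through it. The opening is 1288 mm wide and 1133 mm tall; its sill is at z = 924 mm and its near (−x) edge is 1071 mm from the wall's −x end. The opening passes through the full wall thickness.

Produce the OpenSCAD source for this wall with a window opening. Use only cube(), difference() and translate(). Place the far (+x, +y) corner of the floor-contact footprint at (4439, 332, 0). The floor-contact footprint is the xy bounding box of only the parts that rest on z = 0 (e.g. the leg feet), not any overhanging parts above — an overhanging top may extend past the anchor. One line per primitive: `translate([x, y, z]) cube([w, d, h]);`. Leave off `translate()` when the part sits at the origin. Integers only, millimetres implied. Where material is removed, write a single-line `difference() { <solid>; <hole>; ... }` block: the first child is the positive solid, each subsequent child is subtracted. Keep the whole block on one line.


difference() { translate([343, 211, 0]) cube([4096, 121, 2540]); translate([1414, 211, 924]) cube([1288, 121, 1133]); }


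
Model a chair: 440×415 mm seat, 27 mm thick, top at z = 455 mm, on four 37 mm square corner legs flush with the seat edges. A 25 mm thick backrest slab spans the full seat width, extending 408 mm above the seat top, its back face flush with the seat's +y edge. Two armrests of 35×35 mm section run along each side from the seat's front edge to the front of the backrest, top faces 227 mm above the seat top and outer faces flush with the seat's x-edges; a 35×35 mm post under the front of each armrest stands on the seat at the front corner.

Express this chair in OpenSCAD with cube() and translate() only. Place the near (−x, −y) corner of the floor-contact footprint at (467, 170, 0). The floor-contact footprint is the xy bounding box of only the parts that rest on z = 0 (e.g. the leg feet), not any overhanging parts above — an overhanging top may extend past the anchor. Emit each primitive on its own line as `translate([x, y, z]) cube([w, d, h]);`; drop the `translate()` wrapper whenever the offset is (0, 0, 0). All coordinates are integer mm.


translate([467, 170, 428]) cube([440, 415, 27]);
translate([467, 170, 0]) cube([37, 37, 428]);
translate([870, 170, 0]) cube([37, 37, 428]);
translate([467, 548, 0]) cube([37, 37, 428]);
translate([870, 548, 0]) cube([37, 37, 428]);
translate([467, 560, 455]) cube([440, 25, 408]);
translate([467, 170, 647]) cube([35, 390, 35]);
translate([872, 170, 647]) cube([35, 390, 35]);
translate([467, 170, 455]) cube([35, 35, 192]);
translate([872, 170, 455]) cube([35, 35, 192]);


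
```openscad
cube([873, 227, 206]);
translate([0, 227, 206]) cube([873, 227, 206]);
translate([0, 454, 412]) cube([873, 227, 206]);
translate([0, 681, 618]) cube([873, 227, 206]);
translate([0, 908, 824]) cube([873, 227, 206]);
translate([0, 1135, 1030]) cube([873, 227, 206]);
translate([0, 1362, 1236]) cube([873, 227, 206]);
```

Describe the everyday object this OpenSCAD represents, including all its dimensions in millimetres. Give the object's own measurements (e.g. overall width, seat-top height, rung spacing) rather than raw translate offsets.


A straight staircase of 7 solid steps. Each step is 873 mm wide (x), 227 mm deep (y, the going) and 206 mm tall (the rise). The first step rests on the floor; each subsequent step sits one going further in +y and one rise higher in +z, directly behind and above the previous step with no overlap.


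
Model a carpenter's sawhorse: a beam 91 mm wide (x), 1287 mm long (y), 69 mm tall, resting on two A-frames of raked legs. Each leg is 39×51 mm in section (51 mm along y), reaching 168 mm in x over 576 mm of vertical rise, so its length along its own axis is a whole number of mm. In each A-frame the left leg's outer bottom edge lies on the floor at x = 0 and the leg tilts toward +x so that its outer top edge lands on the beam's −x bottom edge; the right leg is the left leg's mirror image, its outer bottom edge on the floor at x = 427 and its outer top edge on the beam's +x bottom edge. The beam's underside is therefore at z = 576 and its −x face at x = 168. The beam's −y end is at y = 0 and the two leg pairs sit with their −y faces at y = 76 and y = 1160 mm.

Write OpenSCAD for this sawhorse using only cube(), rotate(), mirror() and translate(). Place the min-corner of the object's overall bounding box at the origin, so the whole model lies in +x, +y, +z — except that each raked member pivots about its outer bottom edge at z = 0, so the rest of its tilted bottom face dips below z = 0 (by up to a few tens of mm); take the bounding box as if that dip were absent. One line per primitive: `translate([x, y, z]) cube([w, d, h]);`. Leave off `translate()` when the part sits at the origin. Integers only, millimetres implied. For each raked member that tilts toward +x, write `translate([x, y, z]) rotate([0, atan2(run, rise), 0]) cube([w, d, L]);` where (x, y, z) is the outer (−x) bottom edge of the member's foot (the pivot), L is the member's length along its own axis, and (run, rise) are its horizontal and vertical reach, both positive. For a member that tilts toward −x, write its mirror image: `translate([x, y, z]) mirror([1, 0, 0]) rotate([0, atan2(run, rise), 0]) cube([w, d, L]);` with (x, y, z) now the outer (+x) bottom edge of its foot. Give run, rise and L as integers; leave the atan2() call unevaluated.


// leg length = √(168² + 576²) = 600
// right-leg outer foot x = 2·168 + 91 = 427
// beam min-corner = (168, 0, 576)
translate([168, 0, 576]) cube([91, 1287, 69]);
translate([0, 76, 0]) rotate([0, atan2(168, 576), 0]) cube([39, 51, 600]);
translate([427, 76, 0]) mirror([1, 0, 0]) rotate([0, atan2(168, 576), 0]) cube([39, 51, 600]);
translate([0, 1160, 0]) rotate([0, atan2(168, 576), 0]) cube([39, 51, 600]);
translate([427, 1160, 0]) mirror([1, 0, 0]) rotate([0, atan2(168, 576), 0]) cube([39, 51, 600]);


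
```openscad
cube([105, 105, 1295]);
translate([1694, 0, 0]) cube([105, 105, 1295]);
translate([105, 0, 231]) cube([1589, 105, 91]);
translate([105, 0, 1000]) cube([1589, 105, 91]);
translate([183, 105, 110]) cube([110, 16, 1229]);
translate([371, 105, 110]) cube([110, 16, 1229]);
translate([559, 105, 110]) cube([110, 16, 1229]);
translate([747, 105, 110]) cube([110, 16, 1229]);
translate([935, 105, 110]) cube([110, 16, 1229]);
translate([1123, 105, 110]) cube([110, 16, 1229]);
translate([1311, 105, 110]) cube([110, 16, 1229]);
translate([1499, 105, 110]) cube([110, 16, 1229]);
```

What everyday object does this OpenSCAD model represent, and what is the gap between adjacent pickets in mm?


A fence section. The picket gap is 78 mm.

Two posts, two rails, 8 pickets — a fence section. Span 1589 mm holds 8 pickets of 110 mm with 9 equal gaps: ⌊(1589 − 8·110) / 9⌋ = 78 mm.


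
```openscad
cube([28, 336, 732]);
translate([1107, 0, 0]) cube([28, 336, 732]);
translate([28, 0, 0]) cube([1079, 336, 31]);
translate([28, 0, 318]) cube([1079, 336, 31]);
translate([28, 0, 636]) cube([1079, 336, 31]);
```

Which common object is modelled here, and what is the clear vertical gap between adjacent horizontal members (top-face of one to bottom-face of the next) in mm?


A bookshelf. The clear shelf gap is 287 mm.

Two tall side panels with 3 horizontal boards between them — a bookshelf. The first two shelf undersides are at z = 0 and z = 318; with shelf thickness 31, the clear gap is 318 − 0 − 31 = 287 mm.


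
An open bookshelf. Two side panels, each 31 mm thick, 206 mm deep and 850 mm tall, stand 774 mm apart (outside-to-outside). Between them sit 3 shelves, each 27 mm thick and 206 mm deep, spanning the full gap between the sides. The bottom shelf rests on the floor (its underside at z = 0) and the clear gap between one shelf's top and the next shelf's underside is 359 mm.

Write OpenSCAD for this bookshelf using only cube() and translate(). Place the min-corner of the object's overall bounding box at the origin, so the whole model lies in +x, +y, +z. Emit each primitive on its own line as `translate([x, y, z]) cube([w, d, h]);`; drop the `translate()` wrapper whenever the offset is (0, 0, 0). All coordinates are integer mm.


cube([31, 206, 850]);
translate([743, 0, 0]) cube([31, 206, 850]);
translate([31, 0, 0]) cube([712, 206, 27]);
translate([31, 0, 386]) cube([712, 206, 27]);
translate([31, 0, 772]) cube([712, 206, 27]);


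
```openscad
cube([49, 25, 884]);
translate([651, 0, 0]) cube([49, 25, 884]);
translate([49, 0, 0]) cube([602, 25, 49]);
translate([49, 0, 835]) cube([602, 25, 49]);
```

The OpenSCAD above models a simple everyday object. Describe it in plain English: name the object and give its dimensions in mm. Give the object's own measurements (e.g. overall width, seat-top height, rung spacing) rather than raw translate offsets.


A rectangular picture frame lying in the x–z plane (depth along y). The opening is 602 mm wide (x) by 786 mm tall (z), surrounded by a border 49 mm wide on all four sides. The frame is 25 mm deep and is made of two full-height vertical stiles with two horizontal rails fitted between them.


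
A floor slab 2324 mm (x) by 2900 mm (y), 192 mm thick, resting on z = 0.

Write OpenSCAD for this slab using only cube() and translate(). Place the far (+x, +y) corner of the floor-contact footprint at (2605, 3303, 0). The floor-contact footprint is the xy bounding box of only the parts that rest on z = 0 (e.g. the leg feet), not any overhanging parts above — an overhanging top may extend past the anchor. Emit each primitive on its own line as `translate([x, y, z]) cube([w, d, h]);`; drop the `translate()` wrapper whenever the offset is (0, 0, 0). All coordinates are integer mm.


translate([281, 403, 0]) cube([2324, 2900, 192]);
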